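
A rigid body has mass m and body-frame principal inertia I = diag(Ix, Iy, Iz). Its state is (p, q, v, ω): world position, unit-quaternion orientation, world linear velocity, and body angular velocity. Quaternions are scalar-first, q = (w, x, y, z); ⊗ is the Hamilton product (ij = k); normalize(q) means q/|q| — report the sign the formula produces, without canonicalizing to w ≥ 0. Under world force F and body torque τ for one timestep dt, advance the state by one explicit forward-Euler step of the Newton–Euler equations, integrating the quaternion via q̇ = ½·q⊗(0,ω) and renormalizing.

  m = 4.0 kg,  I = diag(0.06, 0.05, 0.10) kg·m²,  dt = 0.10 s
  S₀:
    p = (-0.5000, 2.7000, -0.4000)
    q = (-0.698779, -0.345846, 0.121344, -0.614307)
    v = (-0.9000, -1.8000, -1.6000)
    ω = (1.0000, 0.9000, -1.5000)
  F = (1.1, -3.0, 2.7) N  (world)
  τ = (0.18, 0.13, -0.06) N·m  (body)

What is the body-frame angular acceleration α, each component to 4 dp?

ω×(Iω) gyroscopic = (-0.0675, 0.0600, -0.0090)
α = I⁻¹(τ − ω×Iω) = (4.1250, 1.4000, -0.5100)

α = (4.1250, 1.4000, -0.5100)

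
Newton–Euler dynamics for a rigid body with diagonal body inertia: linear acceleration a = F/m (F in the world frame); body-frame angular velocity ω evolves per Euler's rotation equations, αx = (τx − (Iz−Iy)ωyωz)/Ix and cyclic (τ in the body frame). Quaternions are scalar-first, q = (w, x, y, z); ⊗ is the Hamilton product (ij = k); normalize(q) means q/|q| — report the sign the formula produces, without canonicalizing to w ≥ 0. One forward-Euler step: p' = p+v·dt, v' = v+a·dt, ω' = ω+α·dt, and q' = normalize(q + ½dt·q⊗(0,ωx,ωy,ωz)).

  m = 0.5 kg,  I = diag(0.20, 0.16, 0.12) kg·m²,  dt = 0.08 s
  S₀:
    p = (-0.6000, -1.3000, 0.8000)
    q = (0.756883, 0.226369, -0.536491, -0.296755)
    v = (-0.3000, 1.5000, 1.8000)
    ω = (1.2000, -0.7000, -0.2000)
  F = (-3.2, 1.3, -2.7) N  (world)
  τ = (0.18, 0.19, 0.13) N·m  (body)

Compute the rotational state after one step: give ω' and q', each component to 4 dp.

(τ − ω×Iω)/I = (0.9280, 1.3075, 0.8033)
ω + α·dt = (1.2742, -0.5954, -0.1357)
2q̇ = q⊗(0,ω) = (-0.7065375, 0.8078293, -0.8406503, 0.3339543)
q' = normalize(q + ½dt·q⊗(0,ω)) = (0.7275, 0.2583, -0.5692, -0.2830)

ω' = (1.2742, -0.5954, -0.1357)
q' = (0.7275, 0.2583, -0.5692, -0.2830)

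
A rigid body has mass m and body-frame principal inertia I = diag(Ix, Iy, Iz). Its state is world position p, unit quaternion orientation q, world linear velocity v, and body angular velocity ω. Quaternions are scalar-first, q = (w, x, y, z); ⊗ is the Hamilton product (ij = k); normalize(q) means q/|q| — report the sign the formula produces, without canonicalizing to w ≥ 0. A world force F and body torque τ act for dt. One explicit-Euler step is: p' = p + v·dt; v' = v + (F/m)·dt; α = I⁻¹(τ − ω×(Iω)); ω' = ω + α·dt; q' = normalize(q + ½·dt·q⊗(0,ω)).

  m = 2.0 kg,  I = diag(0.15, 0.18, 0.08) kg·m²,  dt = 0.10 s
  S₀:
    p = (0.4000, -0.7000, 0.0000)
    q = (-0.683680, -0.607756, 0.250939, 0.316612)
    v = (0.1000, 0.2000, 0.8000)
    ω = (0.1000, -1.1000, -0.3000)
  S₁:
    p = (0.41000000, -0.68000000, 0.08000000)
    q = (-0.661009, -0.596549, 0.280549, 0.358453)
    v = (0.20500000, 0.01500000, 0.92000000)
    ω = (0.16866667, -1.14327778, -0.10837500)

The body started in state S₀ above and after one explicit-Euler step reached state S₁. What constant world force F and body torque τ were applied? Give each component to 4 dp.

F = (2.1000, -3.7000, 2.4000)
τ = (0.0700, -0.0800, 0.1500)

ω₁ − ω₀ = (0.06866667, -0.04327778, 0.19162500)
ω₀×(Iω₀) = (-0.0330, -0.0021, -0.0033)
applied torque τ = (0.0700, -0.0800, 0.1500)
v₁ − v₀ = (0.10500000, -0.18500000, 0.12000000)
m·(v₁−v₀)/dt = (2.1000, -3.7000, 2.4000)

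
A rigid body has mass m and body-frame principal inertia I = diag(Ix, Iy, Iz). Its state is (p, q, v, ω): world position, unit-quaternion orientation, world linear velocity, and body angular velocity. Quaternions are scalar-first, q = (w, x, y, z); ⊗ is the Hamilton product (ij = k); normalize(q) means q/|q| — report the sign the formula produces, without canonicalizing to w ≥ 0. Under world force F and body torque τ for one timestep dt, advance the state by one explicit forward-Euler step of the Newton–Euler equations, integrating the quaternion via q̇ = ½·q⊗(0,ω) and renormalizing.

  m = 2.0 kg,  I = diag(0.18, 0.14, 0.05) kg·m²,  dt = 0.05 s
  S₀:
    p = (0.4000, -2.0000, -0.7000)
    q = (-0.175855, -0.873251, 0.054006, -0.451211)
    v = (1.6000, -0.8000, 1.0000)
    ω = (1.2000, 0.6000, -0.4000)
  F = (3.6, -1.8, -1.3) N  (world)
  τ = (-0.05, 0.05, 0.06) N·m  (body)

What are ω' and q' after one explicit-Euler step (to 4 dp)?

angular accel α = (-0.3978, 0.8029, 1.7760)
ω + α·dt = (1.1801, 0.6401, -0.3112)
2q̇ = q⊗(0,ω) = (0.8350132, 0.0380982, -0.9962666, -0.5184158)
q' = normalize(q + ½dt·q⊗(0,ω)) = (-0.1549, -0.8718, 0.0291, -0.4639)

ω' = (1.1801, 0.6401, -0.3112)
q' = (-0.1549, -0.8718, 0.0291, -0.4639)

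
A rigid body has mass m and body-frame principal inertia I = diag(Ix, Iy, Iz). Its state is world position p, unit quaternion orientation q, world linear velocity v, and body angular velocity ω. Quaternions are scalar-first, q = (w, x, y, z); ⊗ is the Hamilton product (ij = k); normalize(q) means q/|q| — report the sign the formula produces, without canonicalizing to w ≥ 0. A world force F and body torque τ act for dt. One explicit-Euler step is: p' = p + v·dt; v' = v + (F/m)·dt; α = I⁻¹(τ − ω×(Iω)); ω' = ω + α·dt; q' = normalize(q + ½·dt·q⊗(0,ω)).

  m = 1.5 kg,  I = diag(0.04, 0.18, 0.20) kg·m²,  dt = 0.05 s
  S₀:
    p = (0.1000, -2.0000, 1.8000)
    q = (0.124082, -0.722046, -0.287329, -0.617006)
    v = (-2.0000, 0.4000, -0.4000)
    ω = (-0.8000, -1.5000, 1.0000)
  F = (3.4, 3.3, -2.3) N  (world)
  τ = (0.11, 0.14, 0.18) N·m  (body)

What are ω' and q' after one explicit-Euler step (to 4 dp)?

ω' = (-0.6250, -1.4967, 1.0030)
q' = (0.1142, -0.7539, -0.2613, -0.5919)

gyro term ω×Iω = (-0.0300, 0.1280, 0.1680)
α = I⁻¹(τ − ω×Iω) = (3.5000, 0.0667, 0.0600)
ω' = ω + α·dt = (-0.6250, -1.4967, 1.0030)
2q̇ = q⊗(0,ω) = (-0.3916243, -1.3121036, 1.0295278, 0.9772878)
q' = normalize(q + ½dt·q⊗(0,ω)) = (0.1142, -0.7539, -0.2613, -0.5919)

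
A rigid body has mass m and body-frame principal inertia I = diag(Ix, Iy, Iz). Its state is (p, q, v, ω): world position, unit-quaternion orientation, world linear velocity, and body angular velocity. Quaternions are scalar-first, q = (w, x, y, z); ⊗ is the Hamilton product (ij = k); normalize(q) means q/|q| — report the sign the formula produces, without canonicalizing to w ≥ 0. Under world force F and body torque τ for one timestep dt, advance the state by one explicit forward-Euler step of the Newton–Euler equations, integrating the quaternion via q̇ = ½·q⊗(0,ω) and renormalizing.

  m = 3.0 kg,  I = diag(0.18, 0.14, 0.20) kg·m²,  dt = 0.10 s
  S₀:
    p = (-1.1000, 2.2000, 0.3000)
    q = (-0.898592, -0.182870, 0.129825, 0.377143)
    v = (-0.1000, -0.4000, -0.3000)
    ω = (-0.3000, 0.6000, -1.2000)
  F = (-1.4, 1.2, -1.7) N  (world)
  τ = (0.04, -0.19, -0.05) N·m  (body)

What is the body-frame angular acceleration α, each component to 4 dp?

ω×(Iω) gyroscopic = (-0.0432, -0.0072, 0.0072)
α = I⁻¹(τ − ω×Iω) = (0.4622, -1.3057, -0.2860)

α = (0.4622, -1.3057, -0.2860)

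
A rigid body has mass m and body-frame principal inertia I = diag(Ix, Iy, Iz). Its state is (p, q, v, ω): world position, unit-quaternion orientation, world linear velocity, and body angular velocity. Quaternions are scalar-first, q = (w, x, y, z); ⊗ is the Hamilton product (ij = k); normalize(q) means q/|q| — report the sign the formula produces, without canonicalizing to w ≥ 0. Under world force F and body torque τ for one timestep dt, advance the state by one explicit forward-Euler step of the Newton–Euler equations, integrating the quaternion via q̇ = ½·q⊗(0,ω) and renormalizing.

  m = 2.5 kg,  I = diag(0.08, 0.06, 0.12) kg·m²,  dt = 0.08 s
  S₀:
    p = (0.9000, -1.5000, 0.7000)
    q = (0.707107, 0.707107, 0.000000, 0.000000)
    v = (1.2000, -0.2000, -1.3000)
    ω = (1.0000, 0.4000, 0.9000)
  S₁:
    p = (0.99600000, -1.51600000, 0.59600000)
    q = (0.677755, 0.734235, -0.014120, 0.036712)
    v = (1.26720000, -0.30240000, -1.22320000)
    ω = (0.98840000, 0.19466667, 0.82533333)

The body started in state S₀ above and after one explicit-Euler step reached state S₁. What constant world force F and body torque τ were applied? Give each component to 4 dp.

velocity change Δv = (0.06720000, -0.10240000, 0.07680000)
m·(v₁−v₀)/dt = (2.1000, -3.2000, 2.4000)
Δω = ω₁−ω₀ = (-0.01160000, -0.20533333, -0.07466667)
τ = I·(Δω/dt) + ω₀×(Iω₀) = (0.0100, -0.1900, -0.1200)

F = (2.1000, -3.2000, 2.4000)
τ = (0.0100, -0.1900, -0.1200)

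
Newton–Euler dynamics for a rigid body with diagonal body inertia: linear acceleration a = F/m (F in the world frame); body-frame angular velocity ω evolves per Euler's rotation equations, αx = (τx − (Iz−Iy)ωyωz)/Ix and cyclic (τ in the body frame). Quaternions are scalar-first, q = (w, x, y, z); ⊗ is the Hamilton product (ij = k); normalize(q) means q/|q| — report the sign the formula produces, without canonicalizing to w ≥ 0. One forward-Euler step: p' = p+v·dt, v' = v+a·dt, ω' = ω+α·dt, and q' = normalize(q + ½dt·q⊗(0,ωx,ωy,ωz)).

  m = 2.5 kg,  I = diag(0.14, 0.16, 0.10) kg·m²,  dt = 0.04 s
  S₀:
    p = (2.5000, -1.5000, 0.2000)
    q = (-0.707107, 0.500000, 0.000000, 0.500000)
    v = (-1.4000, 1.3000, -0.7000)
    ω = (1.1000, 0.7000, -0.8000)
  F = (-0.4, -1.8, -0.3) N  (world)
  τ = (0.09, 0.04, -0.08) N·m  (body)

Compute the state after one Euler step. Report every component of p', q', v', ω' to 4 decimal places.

p' = (2.4440, -1.4480, 0.1720)
q' = (-0.7098, 0.4772, 0.0091, 0.5181)
v' = (-1.4064, 1.2712, -0.7048)
ω' = (1.1161, 0.7188, -0.8382)

new position p' = (2.4440, -1.4480, 0.1720)
v' = v + a·dt = (-1.4064, 1.2712, -0.7048)
gyro term ω×Iω = (0.0336, -0.0352, 0.0154)
angular accel α = (0.4029, 0.4700, -0.9540)
new body rate ω' = (1.1161, 0.7188, -0.8382)
Hamilton product q⊗(0,ω) = (-0.1500000, -1.1278177, 0.4550251, 0.9156856)
q' = normalize(q + ½dt·q⊗(0,ω)) = (-0.7098, 0.4772, 0.0091, 0.5181)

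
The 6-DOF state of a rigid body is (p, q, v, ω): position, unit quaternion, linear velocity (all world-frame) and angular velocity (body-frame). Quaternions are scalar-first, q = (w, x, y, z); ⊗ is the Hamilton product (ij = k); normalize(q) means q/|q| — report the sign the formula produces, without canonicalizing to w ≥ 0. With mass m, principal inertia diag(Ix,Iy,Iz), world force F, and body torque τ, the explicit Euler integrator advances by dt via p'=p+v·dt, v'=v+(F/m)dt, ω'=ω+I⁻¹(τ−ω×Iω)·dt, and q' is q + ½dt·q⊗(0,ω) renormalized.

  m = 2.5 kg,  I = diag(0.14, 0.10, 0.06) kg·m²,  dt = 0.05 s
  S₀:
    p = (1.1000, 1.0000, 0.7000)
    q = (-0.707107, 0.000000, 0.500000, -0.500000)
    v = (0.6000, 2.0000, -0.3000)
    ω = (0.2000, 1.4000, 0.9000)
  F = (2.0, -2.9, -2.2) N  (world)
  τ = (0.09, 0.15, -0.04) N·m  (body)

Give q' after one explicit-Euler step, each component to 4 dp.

q' = (-0.7127, 0.0252, 0.4723, -0.5180)

2q̇ = q⊗(0,ω) = (-0.2500000, 1.0085786, -1.0899498, -0.7363963)
updated quaternion q' = (-0.7127, 0.0252, 0.4723, -0.5180)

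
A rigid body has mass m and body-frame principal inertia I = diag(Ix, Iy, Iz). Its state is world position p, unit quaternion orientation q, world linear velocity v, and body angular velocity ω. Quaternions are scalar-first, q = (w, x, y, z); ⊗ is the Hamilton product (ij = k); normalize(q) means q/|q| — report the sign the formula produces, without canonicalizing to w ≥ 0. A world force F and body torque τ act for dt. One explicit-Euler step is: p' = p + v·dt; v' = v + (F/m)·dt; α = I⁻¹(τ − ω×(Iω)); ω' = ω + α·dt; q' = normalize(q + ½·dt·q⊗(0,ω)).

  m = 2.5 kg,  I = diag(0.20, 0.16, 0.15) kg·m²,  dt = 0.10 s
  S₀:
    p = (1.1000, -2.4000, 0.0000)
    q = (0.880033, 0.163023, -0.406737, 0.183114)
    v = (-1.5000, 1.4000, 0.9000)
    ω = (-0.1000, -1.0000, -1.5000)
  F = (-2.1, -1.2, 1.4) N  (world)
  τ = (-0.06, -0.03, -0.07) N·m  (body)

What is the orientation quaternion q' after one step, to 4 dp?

2q̇ = q⊗(0,ω) = (-0.1157637, 0.7052162, -0.6538099, -1.5237462)
updated quaternion q' = (0.8707, 0.1975, -0.4376, 0.1065)

q' = (0.8707, 0.1975, -0.4376, 0.1065)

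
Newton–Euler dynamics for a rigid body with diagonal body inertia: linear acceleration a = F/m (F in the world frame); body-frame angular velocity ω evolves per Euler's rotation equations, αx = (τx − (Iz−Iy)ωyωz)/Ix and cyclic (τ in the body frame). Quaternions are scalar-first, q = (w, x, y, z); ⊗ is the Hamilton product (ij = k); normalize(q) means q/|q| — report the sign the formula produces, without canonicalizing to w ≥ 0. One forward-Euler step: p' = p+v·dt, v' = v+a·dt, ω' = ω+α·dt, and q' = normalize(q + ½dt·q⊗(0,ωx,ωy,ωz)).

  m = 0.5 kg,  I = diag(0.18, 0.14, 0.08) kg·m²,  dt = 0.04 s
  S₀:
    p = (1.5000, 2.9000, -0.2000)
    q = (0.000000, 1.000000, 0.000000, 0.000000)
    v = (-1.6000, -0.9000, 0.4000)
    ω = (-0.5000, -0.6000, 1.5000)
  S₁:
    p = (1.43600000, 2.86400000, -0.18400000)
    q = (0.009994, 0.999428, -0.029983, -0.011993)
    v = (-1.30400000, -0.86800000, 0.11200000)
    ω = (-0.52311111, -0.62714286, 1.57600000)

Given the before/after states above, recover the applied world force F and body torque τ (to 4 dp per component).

F = (3.7000, 0.4000, -3.6000)
τ = (-0.0500, -0.1700, 0.1400)

rate change Δω = (-0.02311111, -0.02714286, 0.07600000)
precession coupling = (0.0540, -0.0750, -0.0120)
I·α + gyro = (-0.0500, -0.1700, 0.1400)
Δv = v₁−v₀ = (0.29600000, 0.03200000, -0.28800000)
F = m·Δv/dt = (3.7000, 0.4000, -3.6000)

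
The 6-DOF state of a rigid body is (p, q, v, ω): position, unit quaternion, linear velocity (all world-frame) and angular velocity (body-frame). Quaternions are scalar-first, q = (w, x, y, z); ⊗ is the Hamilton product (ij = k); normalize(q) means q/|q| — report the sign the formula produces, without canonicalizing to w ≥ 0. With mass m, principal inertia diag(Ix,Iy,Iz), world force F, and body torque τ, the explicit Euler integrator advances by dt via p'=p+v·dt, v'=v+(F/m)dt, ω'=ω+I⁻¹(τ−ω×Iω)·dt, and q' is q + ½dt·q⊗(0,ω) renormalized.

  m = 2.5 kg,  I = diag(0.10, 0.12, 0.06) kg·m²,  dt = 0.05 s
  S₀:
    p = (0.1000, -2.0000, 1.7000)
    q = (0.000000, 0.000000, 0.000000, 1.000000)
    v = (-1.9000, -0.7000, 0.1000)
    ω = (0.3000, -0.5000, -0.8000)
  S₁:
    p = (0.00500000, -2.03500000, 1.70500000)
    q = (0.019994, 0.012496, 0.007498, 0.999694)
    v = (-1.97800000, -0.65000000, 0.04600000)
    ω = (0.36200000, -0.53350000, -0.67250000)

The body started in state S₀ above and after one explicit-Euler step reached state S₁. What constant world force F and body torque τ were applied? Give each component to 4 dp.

F = (-3.9000, 2.5000, -2.7000)
τ = (0.1000, -0.0900, 0.1500)

rate change Δω = (0.06200000, -0.03350000, 0.12750000)
τ = I·(Δω/dt) + ω₀×(Iω₀) = (0.1000, -0.0900, 0.1500)
Δv = v₁−v₀ = (-0.07800000, 0.05000000, -0.05400000)
m·(v₁−v₀)/dt = (-3.9000, 2.5000, -2.7000)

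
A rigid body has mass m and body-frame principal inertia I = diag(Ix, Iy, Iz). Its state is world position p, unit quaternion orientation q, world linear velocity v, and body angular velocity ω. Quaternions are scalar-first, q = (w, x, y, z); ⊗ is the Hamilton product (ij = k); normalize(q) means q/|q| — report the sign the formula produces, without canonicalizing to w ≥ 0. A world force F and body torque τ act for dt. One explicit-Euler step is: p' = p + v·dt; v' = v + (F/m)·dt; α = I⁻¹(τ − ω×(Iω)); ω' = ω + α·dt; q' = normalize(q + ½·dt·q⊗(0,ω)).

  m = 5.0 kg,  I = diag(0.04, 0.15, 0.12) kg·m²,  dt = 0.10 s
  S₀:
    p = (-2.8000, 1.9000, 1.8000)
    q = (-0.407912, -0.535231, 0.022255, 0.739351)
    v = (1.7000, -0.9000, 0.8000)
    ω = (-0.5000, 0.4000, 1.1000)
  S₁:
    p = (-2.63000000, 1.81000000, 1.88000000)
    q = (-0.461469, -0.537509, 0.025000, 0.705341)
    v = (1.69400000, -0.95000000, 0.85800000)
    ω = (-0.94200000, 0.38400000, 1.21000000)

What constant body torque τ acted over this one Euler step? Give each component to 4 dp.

τ = (-0.1900, 0.0200, 0.1100)

rate change Δω = (-0.44200000, -0.01600000, 0.11000000)
applied torque τ = (-0.1900, 0.0200, 0.1100)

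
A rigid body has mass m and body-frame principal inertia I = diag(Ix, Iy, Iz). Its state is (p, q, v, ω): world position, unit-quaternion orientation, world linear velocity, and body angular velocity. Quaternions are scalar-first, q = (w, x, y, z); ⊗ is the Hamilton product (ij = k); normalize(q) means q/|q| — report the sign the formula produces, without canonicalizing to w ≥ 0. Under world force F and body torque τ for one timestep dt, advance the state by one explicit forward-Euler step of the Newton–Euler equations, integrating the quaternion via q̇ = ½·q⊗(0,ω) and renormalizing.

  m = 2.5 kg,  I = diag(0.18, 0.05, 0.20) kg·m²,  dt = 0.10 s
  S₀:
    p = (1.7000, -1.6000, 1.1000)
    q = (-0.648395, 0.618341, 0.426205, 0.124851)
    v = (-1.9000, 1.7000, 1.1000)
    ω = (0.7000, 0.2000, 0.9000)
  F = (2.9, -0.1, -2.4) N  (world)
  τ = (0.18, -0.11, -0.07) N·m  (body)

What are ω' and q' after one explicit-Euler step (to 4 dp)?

precession coupling ω×(Iω) = (0.0270, -0.0126, -0.0182)
angular accel α = (0.8500, -1.9480, -0.2590)
new body rate ω' = (0.7850, 0.0052, 0.8741)
q⊗(0,ω) = (-0.6304456, -0.0952622, -0.5987902, -0.7582308)
q + ½dt·q⊗(0,ω), renormalized = (-0.6788, 0.6126, 0.3956, 0.0868)

ω' = (0.7850, 0.0052, 0.8741)
q' = (-0.6788, 0.6126, 0.3956, 0.0868)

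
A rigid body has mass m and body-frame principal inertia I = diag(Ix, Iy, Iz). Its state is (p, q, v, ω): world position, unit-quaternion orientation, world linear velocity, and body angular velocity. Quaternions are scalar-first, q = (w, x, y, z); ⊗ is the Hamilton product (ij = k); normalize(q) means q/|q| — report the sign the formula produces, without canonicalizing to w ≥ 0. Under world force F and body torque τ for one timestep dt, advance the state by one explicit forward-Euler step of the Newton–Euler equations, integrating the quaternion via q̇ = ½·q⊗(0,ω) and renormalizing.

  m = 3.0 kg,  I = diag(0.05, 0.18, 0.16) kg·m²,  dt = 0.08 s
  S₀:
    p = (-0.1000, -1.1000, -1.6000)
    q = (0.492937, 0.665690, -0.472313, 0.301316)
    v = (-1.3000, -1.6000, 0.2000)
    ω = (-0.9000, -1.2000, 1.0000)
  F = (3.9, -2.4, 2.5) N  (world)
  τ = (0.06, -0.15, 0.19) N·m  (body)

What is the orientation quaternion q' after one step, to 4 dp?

q' = (0.4809, 0.6418, -0.5321, 0.2714)

q⊗(0,ω) = (-0.2689706, -0.5543771, -1.5283988, -0.7309727)
q + ½dt·q⊗(0,ω), renormalized = (0.4809, 0.6418, -0.5321, 0.2714)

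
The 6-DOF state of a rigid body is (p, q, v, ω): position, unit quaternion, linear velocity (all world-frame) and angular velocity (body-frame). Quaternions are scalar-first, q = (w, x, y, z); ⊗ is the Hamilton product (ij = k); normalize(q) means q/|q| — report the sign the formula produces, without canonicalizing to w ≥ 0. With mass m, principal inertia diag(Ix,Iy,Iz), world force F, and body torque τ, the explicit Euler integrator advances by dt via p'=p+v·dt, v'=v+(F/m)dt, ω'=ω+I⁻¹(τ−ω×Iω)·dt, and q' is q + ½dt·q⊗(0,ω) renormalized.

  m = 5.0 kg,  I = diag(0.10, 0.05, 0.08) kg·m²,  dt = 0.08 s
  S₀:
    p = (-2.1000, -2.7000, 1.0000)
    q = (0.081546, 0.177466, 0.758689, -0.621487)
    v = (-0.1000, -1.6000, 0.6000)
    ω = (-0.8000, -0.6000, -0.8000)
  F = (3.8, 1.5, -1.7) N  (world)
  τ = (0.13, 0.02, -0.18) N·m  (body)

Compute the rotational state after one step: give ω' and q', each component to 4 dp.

ω' = (-0.7075, -0.5885, -0.9560)
q' = (0.0854, 0.1355, 0.7813, -0.6033)

precession coupling ω×(Iω) = (0.0144, 0.0128, -0.0240)
α = I⁻¹(τ − ω×Iω) = (1.1560, 0.1440, -1.9500)
ω' = ω + α·dt = (-0.7075, -0.5885, -0.9560)
2q̇ = q⊗(0,ω) = (0.0999966, -1.0450802, 0.5902348, 0.4352348)
q + ½dt·q⊗(0,ω), renormalized = (0.0854, 0.1355, 0.7813, -0.6033)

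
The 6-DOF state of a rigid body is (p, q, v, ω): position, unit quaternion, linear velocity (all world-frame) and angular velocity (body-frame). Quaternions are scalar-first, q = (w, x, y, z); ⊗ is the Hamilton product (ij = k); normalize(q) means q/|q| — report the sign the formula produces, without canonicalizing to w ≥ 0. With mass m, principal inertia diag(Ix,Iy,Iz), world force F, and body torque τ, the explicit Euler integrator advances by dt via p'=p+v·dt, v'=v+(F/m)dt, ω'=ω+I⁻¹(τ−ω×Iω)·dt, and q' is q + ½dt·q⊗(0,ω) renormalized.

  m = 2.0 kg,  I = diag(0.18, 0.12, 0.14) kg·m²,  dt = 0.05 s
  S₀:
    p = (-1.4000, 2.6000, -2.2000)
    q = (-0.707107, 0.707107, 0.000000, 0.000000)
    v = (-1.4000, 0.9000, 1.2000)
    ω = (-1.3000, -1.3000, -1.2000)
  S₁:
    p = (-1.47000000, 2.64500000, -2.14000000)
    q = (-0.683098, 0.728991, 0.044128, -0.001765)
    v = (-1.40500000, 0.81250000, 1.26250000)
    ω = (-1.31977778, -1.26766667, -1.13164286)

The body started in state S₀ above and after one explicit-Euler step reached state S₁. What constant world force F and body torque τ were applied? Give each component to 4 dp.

F = (-0.2000, -3.5000, 2.5000)
τ = (-0.0400, 0.1400, 0.0900)

Δv = v₁−v₀ = (-0.00500000, -0.08750000, 0.06250000)
F = m·Δv/dt = (-0.2000, -3.5000, 2.5000)
Δω = ω₁−ω₀ = (-0.01977778, 0.03233333, 0.06835714)
applied torque τ = (-0.0400, 0.1400, 0.0900)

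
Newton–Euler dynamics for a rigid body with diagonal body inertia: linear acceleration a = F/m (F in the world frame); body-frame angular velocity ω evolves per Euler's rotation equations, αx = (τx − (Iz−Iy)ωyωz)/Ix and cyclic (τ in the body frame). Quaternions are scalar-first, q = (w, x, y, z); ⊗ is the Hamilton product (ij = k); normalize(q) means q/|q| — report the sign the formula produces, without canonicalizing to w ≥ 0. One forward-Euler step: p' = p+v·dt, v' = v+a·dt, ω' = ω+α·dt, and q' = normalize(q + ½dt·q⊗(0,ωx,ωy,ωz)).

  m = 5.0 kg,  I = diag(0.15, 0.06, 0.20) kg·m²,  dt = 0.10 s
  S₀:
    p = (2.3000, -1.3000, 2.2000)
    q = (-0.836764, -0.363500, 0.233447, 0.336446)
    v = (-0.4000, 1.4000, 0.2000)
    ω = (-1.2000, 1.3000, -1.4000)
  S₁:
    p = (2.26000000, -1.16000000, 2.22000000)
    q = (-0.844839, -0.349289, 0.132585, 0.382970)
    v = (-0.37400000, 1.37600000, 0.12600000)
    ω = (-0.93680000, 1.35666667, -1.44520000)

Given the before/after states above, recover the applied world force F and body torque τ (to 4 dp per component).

v₁ − v₀ = (0.02600000, -0.02400000, -0.07400000)
m·(v₁−v₀)/dt = (1.3000, -1.2000, -3.7000)
ω₁ − ω₀ = (0.26320000, 0.05666667, -0.04520000)
gyro term ω₀×Iω₀ = (-0.2548, -0.0840, 0.1404)
τ = I·(Δω/dt) + ω₀×(Iω₀) = (0.1400, -0.0500, 0.0500)

F = (1.3000, -1.2000, -3.7000)
τ = (0.1400, -0.0500, 0.0500)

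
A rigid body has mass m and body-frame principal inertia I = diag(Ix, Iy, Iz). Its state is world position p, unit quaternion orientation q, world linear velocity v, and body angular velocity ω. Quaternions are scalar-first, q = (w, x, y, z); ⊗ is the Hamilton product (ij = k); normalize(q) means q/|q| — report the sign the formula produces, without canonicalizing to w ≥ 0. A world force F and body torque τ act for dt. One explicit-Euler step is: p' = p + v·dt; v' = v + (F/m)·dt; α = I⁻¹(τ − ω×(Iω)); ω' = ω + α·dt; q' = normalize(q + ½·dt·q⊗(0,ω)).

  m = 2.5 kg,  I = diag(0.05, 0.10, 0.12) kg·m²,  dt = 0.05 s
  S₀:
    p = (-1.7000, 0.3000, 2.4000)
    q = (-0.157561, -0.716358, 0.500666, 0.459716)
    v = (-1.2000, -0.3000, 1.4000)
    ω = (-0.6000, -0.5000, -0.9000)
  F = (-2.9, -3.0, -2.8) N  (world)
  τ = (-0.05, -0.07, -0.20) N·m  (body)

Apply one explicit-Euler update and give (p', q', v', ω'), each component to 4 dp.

α = I⁻¹(τ − ω×Iω) = (-1.1800, -0.3220, -1.7917)
ω + α·dt = (-0.6590, -0.5161, -0.9896)
2q̇ = q⊗(0,ω) = (0.2342626, -0.1262048, -0.8417713, 0.8003835)
updated quaternion q' = (-0.1516, -0.7192, 0.4794, 0.4795)
p' = p + v·dt = (-1.7600, 0.2850, 2.4700)
v' = v + a·dt = (-1.2580, -0.3600, 1.3440)

p' = (-1.7600, 0.2850, 2.4700)
q' = (-0.1516, -0.7192, 0.4794, 0.4795)
v' = (-1.2580, -0.3600, 1.3440)
ω' = (-0.6590, -0.5161, -0.9896)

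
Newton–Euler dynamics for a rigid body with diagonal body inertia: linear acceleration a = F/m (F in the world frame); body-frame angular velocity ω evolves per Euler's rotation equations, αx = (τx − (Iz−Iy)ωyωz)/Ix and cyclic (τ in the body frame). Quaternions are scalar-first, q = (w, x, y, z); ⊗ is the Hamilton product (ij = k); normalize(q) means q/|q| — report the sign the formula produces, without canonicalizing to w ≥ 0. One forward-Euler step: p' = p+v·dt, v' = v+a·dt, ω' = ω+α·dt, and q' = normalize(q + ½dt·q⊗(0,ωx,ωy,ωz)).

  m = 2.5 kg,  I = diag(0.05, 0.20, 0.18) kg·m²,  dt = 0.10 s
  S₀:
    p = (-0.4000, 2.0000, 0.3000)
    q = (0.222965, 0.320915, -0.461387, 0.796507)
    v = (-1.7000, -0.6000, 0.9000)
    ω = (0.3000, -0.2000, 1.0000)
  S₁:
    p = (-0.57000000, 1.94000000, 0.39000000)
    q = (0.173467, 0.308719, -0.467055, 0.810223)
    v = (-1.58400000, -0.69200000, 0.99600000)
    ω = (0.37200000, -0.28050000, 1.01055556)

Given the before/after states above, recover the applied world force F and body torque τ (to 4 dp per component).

F = (2.9000, -2.3000, 2.4000)
τ = (0.0400, -0.2000, 0.0100)

ω₁ − ω₀ = (0.07200000, -0.08050000, 0.01055556)
ω₀×(Iω₀) = (0.0040, -0.0390, -0.0090)
applied torque τ = (0.0400, -0.2000, 0.0100)
velocity change Δv = (0.11600000, -0.09200000, 0.09600000)
F = m·Δv/dt = (2.9000, -2.3000, 2.4000)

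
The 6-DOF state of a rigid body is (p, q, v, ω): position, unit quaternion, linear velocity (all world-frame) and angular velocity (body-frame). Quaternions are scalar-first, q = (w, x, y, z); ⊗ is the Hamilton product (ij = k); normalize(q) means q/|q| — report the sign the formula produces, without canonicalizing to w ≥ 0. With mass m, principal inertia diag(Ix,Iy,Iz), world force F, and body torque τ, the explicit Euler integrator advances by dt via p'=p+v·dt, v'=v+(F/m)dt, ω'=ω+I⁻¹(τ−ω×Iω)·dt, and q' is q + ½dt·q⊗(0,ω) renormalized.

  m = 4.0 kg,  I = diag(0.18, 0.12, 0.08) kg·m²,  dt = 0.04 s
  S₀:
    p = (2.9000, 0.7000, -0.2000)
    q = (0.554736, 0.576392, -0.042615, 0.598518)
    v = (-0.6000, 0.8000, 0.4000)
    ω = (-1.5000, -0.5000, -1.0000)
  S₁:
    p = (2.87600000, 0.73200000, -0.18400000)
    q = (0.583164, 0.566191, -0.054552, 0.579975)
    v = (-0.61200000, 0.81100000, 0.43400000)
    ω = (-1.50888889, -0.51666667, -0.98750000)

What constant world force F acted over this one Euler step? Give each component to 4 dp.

F = (-1.2000, 1.1000, 3.4000)

v₁ − v₀ = (-0.01200000, 0.01100000, 0.03400000)
applied force F = (-1.2000, 1.1000, 3.4000)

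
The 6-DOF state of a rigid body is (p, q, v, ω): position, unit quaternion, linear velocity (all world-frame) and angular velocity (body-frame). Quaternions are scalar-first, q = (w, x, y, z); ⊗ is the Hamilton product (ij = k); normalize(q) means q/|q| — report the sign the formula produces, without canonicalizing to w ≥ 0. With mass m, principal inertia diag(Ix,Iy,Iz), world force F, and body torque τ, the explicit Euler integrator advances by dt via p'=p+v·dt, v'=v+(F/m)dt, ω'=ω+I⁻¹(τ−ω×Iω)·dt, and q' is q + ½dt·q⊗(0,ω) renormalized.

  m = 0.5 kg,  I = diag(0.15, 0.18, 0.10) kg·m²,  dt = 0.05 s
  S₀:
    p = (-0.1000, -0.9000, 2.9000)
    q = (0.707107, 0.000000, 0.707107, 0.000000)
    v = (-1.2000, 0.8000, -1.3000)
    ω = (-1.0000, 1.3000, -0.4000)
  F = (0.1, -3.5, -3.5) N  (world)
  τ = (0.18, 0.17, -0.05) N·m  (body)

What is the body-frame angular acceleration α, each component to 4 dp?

ω×(Iω) gyroscopic = (0.0416, 0.0200, -0.0390)
angular accel α = (0.9227, 0.8333, -0.1100)

α = (0.9227, 0.8333, -0.1100)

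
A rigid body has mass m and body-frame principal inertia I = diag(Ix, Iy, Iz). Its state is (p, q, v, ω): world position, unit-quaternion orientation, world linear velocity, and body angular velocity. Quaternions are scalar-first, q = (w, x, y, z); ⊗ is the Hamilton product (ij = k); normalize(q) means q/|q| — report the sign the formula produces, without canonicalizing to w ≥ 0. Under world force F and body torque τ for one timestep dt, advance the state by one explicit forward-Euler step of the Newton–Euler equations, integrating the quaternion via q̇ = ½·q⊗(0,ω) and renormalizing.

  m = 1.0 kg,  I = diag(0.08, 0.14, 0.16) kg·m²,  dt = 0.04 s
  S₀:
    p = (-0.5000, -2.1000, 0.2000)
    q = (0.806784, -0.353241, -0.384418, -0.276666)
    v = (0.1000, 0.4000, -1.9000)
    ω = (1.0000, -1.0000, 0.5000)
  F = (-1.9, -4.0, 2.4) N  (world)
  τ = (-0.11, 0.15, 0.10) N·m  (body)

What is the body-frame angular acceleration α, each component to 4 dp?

α = (-1.2500, 1.3571, 1.0000)

ω×(Iω) gyroscopic = (-0.0100, -0.0400, -0.0600)
angular accel α = (-1.2500, 1.3571, 1.0000)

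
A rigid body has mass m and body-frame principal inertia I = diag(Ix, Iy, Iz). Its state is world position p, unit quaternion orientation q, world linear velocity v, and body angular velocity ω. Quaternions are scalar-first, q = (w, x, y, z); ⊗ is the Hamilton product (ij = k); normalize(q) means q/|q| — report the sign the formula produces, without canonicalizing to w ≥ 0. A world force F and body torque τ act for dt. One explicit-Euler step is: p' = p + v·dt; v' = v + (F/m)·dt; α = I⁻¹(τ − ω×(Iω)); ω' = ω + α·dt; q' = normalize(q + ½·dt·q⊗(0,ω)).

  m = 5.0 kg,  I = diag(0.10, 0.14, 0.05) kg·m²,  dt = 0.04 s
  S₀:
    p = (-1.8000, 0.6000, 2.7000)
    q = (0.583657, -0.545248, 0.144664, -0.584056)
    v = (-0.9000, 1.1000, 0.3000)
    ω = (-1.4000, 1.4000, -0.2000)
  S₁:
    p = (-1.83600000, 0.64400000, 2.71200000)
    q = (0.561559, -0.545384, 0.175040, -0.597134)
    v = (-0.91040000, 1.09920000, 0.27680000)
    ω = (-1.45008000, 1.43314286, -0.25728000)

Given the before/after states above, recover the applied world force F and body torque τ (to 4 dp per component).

Δv = v₁−v₀ = (-0.01040000, -0.00080000, -0.02320000)
m·(v₁−v₀)/dt = (-1.3000, -0.1000, -2.9000)
ω₁ − ω₀ = (-0.05008000, 0.03314286, -0.05728000)
precession coupling = (0.0252, 0.0140, -0.0784)
I·α + gyro = (-0.1000, 0.1300, -0.1500)

F = (-1.3000, -0.1000, -2.9000)
τ = (-0.1000, 0.1300, -0.1500)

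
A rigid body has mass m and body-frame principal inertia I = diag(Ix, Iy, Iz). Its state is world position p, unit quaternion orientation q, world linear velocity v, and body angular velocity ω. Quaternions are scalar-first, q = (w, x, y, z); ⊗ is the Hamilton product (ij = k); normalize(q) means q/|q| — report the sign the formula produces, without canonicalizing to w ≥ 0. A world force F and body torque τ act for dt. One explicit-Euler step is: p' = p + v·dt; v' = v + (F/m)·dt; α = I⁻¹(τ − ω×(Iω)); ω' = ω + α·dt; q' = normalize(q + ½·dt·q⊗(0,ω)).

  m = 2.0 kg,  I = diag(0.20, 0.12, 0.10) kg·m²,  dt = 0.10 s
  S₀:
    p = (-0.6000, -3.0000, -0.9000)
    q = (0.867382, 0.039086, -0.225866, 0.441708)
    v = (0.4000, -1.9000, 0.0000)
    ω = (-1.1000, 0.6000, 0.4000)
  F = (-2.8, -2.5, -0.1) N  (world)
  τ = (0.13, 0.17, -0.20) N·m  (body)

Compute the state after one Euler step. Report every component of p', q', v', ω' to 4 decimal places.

p' = (-0.5600, -3.1900, -0.9000)
q' = (0.8656, -0.0263, -0.2244, 0.4468)
v' = (0.2600, -2.0250, -0.0050)
ω' = (-1.0326, 0.7783, 0.1472)

new position p' = (-0.5600, -3.1900, -0.9000)
v' = v + a·dt = (0.2600, -2.0250, -0.0050)
gyro term ω×Iω = (-0.0048, -0.0440, 0.0528)
angular accel α = (0.6740, 1.7833, -2.5280)
ω + α·dt = (-1.0326, 0.7783, 0.1472)
Hamilton product q⊗(0,ω) = (0.0018310, -1.3094914, 0.0189160, 0.1219518)
q + ½dt·q⊗(0,ω), renormalized = (0.8656, -0.0263, -0.2244, 0.4468)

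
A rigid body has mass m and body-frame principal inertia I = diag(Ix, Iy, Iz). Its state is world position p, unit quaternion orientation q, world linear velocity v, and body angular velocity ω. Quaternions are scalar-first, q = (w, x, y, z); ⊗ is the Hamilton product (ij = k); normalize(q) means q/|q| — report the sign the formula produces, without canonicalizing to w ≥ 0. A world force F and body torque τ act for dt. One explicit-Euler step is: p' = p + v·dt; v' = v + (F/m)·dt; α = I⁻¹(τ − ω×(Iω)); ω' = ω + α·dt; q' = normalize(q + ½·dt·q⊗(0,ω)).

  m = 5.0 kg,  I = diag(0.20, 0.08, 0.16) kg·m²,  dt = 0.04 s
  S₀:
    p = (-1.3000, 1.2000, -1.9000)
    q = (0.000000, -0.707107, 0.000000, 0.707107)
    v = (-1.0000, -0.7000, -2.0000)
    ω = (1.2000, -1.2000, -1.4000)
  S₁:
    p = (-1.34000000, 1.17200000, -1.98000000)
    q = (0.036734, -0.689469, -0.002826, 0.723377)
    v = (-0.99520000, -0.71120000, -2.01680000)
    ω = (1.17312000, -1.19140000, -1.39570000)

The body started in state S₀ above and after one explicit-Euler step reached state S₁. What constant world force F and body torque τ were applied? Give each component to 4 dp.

F = (0.6000, -1.4000, -2.1000)
τ = (0.0000, -0.0500, 0.1900)

Δv = v₁−v₀ = (0.00480000, -0.01120000, -0.01680000)
m·(v₁−v₀)/dt = (0.6000, -1.4000, -2.1000)
rate change Δω = (-0.02688000, 0.00860000, 0.00430000)
applied torque τ = (0.0000, -0.0500, 0.1900)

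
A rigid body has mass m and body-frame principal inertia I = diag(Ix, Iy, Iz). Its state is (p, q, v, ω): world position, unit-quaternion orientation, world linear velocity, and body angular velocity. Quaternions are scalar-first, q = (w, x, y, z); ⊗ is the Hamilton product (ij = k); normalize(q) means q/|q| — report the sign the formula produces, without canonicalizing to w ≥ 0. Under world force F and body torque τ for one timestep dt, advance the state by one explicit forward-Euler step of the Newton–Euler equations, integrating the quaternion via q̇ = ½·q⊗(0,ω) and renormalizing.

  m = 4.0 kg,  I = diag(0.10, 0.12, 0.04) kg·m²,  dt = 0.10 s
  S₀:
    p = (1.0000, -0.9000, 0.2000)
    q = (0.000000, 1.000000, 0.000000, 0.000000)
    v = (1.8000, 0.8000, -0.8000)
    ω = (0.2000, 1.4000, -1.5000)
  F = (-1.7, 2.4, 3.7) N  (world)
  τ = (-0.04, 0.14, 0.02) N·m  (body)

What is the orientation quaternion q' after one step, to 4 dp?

2q̇ = q⊗(0,ω) = (-0.2000000, 0.0000000, 1.5000000, 1.4000000)
updated quaternion q' = (-0.0099, 0.9947, 0.0746, 0.0696)

q' = (-0.0099, 0.9947, 0.0746, 0.0696)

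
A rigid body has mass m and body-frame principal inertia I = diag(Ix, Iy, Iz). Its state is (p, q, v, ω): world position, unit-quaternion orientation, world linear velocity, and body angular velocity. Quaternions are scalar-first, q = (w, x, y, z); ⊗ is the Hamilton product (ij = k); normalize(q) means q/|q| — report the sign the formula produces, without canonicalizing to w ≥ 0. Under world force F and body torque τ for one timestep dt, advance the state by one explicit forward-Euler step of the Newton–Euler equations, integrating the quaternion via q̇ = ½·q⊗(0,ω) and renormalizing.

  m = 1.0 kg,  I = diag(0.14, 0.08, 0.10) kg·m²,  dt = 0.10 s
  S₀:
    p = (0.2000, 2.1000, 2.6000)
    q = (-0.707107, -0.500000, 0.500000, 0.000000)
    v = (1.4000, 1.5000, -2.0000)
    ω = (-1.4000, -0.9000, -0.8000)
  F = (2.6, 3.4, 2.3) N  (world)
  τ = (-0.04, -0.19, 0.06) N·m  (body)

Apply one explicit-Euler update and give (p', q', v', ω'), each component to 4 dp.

p + v·dt = (0.3400, 2.2500, 2.4000)
v + (F/m)dt = (1.6600, 1.8400, -1.7700)
(τ − ω×Iω)/I = (-0.3886, -2.9350, 1.3560)
ω + α·dt = (-1.4389, -1.1935, -0.6644)
2q̇ = q⊗(0,ω) = (-0.2500000, 0.5899498, 0.2363963, 1.7156856)
q + ½dt·q⊗(0,ω), renormalized = (-0.7166, -0.4685, 0.5097, 0.0854)

p' = (0.3400, 2.2500, 2.4000)
q' = (-0.7166, -0.4685, 0.5097, 0.0854)
v' = (1.6600, 1.8400, -1.7700)
ω' = (-1.4389, -1.1935, -0.6644)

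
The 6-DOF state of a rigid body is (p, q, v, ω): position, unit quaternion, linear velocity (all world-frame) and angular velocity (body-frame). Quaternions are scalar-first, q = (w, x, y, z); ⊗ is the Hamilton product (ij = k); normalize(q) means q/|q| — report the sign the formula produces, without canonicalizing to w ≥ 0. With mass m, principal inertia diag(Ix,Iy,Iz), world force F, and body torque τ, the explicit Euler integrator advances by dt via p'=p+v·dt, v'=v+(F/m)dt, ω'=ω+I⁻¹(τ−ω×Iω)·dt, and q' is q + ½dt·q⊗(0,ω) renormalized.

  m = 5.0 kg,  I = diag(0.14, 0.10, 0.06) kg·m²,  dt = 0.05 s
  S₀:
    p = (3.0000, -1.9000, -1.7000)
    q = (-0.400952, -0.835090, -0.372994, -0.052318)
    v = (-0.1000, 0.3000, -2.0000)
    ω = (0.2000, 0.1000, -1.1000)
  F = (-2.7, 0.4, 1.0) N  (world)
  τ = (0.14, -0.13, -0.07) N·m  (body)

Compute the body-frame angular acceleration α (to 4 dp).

precession coupling ω×(Iω) = (0.0044, -0.0176, -0.0008)
angular accel α = (0.9686, -1.1240, -1.1533)

α = (0.9686, -1.1240, -1.1533)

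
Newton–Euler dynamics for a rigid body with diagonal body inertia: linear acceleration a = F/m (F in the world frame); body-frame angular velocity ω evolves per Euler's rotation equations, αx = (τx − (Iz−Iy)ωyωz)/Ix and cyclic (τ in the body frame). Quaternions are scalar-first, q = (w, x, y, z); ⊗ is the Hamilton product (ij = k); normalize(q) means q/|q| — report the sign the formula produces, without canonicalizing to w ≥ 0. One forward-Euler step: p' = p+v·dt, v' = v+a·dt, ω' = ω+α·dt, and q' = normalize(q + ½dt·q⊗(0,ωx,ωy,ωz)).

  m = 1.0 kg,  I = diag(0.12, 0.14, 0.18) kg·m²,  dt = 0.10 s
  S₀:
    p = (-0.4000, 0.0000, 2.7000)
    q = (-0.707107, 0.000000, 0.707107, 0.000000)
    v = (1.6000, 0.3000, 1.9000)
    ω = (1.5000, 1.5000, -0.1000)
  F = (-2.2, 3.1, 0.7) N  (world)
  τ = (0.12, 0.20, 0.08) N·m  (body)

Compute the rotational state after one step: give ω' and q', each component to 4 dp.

ω' = (1.6050, 1.6364, -0.0806)
q' = (-0.7559, -0.0563, 0.6504, -0.0492)

ω×(Iω) gyroscopic = (-0.0060, 0.0090, 0.0450)
(τ − ω×Iω)/I = (1.0500, 1.3643, 0.1944)
new body rate ω' = (1.6050, 1.6364, -0.0806)
q⊗(0,ω) = (-1.0606605, -1.1313712, -1.0606605, -0.9899498)
q + ½dt·q⊗(0,ω), renormalized = (-0.7559, -0.0563, 0.6504, -0.0492)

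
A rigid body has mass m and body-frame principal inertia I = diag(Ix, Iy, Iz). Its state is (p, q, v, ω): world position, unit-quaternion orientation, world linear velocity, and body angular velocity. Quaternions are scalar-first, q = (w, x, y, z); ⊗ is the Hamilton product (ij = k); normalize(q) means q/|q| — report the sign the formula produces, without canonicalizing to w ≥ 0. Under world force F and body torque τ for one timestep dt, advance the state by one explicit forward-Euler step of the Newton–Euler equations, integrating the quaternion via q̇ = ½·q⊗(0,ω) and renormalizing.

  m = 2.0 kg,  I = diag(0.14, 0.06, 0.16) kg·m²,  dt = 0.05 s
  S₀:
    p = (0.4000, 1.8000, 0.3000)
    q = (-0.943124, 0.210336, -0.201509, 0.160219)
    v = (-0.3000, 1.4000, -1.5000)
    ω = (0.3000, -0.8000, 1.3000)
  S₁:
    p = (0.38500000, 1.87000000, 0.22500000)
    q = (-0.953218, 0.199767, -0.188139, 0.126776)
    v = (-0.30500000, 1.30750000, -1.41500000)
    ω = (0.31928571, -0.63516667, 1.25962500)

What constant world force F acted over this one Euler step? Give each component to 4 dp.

F = (-0.2000, -3.7000, 3.4000)

Δv = v₁−v₀ = (-0.00500000, -0.09250000, 0.08500000)
F = m·Δv/dt = (-0.2000, -3.7000, 3.4000)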